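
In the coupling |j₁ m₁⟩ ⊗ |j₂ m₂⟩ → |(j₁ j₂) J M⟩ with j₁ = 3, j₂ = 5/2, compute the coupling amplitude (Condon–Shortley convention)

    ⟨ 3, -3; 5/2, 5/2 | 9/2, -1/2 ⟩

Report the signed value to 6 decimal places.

j₁+j₂−J=1  J+j₁−j₂=5  J−j₁+j₂=4  j₁+j₂+J+1=11
(j₁±m₁, j₂±m₂, J±M) = (0,6,5,0,4,5)
P² = 13824000/77
sum k=1..1:
  [1] −1/2880 = -1/2880
S = -1/2880
C² = P²·S² = 5/231 ; C = -0.147122

−√(5/231) ≈ -0.147122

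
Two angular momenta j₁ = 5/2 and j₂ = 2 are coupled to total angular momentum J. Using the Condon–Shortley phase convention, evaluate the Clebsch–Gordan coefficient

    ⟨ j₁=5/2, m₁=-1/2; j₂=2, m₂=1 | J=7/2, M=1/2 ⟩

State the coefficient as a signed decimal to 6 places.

√[8·1!4!3!/9! · 2!3!3!1!4!3!] = √(1152/35)
  +(−1)^0/∏(0,1,3,3,1,0)! = 1/36  (running 1/36)
  +(−1)^1/∏(1,0,2,2,2,1)! = -1/8  (running -7/72)
⟨..|..⟩ = √(1152/35)·(-7/72) = -0.557773

-0.557773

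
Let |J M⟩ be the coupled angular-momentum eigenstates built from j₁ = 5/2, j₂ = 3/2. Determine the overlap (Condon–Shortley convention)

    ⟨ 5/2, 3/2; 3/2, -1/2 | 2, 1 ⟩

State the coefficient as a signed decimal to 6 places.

+√(1/42) = +0.154303

√[5·2!3!1!/7! · 4!1!1!2!3!1!] = √(24/7)
  +(−1)^0/∏(0,2,1,1,2,0)! = 1/4  (running 1/4)
  +(−1)^1/∏(1,1,0,0,3,1)! = -1/6  (running 1/12)
⟨..|..⟩ = √(24/7)·(1/12) = +0.154303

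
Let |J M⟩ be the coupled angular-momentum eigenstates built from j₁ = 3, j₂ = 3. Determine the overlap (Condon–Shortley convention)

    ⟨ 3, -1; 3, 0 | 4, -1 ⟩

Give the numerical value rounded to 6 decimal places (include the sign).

triangle: 2!×4!×4!/11! = 1152/39916800
(j±m)!: 2!×4!×3!×3!×3!×5! = 1244160
prefactor² = (2J+1)×Δ×N² = 124416/385
  k=0: +1/(0!×2!×4!×3!×0!×1!) = 1/288
  k=1: −1/(1!×1!×3!×2!×1!×2!) = -1/24
  k=2: +1/(2!×0!×2!×1!×2!×3!) = 1/48
Σ = -5/288  ⇒  CG² = 124416/385×(-5/288)² = 15/154
CG = −√(15/154) = -0.312094

−√(15/154) ≈ -0.312094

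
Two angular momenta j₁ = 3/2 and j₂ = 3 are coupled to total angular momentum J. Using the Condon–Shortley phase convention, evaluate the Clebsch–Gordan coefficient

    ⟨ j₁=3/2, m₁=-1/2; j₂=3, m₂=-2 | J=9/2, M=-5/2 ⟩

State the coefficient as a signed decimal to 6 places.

+√(1/2) = +0.707107

j₁+j₂−J=0  J+j₁−j₂=3  J−j₁+j₂=6  j₁+j₂+J+1=10
(j₁±m₁, j₂±m₂, J±M) = (1,2,1,5,2,7)
P² = 28800
sum k=0..0:
  [0] +1/240 = 1/240
S = 1/240
C² = P²·S² = 1/2 ; C = +0.707107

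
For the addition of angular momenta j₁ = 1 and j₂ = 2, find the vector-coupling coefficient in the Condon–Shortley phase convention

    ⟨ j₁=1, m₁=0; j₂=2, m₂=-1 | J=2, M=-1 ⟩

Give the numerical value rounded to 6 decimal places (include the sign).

√[5·1!1!3!/6! · 1!1!1!3!1!3!] = √(3/2)
  +(−1)^0/∏(0,1,1,1,0,2)! = 1/2  (running 1/2)
  +(−1)^1/∏(1,0,0,0,1,3)! = -1/6  (running 1/3)
⟨..|..⟩ = √(3/2)·(1/3) = +0.408248

+√(1/6) = +0.408248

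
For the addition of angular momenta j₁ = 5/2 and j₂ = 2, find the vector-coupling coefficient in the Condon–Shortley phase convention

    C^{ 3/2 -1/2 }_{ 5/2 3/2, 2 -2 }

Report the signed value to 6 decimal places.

triangle: 3!×2!×1!/7! = 12/5040
(j±m)!: 4!×1!×0!×4!×1!×2! = 1152
prefactor² = (2J+1)×Δ×N² = 384/35
  k=0: +1/(0!×3!×1!×0!×1!×1!) = 1/6
Σ = 1/6  ⇒  CG² = 384/35×1/6² = 32/105
CG = +√(32/105) = +0.552052

+0.552052  (= +√(32/105))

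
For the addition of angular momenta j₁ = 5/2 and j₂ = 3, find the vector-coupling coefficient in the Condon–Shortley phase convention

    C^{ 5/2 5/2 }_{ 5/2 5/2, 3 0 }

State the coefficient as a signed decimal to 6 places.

+√(5/42) ≈ +0.345033

√[6·3!2!3!/9! · 5!0!3!3!5!0!] = √(4320/7)
  +(−1)^0/∏(0,3,0,3,2,0)! = 1/72  (running 1/72)
⟨..|..⟩ = √(4320/7)·(1/72) = +0.345033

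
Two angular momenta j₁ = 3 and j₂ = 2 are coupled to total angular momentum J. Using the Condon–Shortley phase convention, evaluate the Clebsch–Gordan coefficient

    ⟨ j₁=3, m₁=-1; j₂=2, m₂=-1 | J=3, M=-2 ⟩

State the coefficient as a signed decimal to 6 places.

-0.500000  (= −√(1/4))

j₁+j₂−J=2  J+j₁−j₂=4  J−j₁+j₂=2  j₁+j₂+J+1=9
(j₁±m₁, j₂±m₂, J±M) = (2,4,1,3,1,5)
P² = 64
sum k=0..1:
  [0] +1/48 = 1/48
  [1] −1/12 = -1/12
S = -1/16
C² = P²·S² = 1/4 ; C = -0.500000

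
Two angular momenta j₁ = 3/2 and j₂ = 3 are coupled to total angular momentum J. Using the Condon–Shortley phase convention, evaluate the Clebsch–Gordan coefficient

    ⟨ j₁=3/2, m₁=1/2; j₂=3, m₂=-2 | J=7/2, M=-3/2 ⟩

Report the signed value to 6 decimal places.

triangle: 1!*2!*5!/9! = 240/362880
(j±m)!: 2!*1!*1!*5!*2!*5! = 57600
prefactor² = (2J+1)*Δ*N² = 6400/21
  k=0: +1/(0!*1!*1!*1!*1!*4!) = 1/24
  k=1: −1/(1!*0!*0!*0!*2!*5!) = -1/240
Σ = 3/80  ⇒  CG² = 6400/21*3/80² = 3/7
CG = +√(3/7) = +0.654654

+0.654654  (= +√(3/7))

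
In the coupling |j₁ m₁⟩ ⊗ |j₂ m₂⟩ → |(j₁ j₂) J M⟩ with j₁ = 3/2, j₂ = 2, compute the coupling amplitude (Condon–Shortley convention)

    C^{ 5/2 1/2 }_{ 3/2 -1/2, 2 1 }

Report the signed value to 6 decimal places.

j₁+j₂−J=1  J+j₁−j₂=2  J−j₁+j₂=3  j₁+j₂+J+1=7
(j₁±m₁, j₂±m₂, J±M) = (1,2,3,1,3,2)
P² = 72/35
sum k=0..1:
  [0] +1/12 = 1/12
  [1] −1/2 = -1/2
S = -5/12
C² = P²·S² = 5/14 ; C = -0.597614

-0.597614  (= −√(5/14))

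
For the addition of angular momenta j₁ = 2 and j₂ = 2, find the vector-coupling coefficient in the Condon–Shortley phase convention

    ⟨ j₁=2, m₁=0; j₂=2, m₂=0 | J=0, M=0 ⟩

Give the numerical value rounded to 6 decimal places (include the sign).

+√(1/5) ≈ +0.447214

√[1·4!0!0!/5! · 2!2!2!2!0!0!] = √(16/5)
  +(−1)^2/∏(2,2,0,0,0,0)! = 1/4  (running 1/4)
⟨..|..⟩ = √(16/5)·(1/4) = +0.447214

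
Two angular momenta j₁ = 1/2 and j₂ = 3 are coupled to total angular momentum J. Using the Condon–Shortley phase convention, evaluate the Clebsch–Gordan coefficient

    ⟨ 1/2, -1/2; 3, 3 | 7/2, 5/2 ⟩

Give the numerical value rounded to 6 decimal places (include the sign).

√[8·0!1!6!/8! · 0!1!6!0!6!1!] = √(518400/7)
  +(−1)^0/∏(0,0,1,6,0,0)! = 1/720  (running 1/720)
⟨..|..⟩ = √(518400/7)·(1/720) = +0.377964

+0.377964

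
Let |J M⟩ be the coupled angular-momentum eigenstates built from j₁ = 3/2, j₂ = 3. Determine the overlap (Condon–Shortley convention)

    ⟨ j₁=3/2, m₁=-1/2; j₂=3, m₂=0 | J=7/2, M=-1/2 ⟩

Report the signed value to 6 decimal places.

−√(2/21) ≈ -0.308607

j₁+j₂−J=1  J+j₁−j₂=2  J−j₁+j₂=5  j₁+j₂+J+1=9
(j₁±m₁, j₂±m₂, J±M) = (1,2,3,3,3,4)
P² = 384/7
sum k=0..1:
  [0] +1/24 = 1/24
  [1] −1/12 = -1/12
S = -1/24
C² = P²·S² = 2/21 ; C = -0.308607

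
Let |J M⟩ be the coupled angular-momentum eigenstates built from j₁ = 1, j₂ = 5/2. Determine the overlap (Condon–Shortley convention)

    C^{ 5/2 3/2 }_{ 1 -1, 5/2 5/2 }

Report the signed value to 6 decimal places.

j₁+j₂−J=1  J+j₁−j₂=1  J−j₁+j₂=4  j₁+j₂+J+1=7
(j₁±m₁, j₂±m₂, J±M) = (0,2,5,0,4,1)
P² = 1152/7
sum k=1..1:
  [1] −1/24 = -1/24
S = -1/24
C² = P²·S² = 2/7 ; C = -0.534522

-0.534522  (= −√(2/7))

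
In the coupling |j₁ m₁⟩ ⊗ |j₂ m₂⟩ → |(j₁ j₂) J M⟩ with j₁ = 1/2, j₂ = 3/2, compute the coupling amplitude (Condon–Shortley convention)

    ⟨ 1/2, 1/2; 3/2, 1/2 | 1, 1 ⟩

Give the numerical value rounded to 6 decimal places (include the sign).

triangle: 1!*0!*2!/4! = 2/24
(j±m)!: 1!*0!*2!*1!*2!*0! = 4
prefactor² = (2J+1)*Δ*N² = 1
  k=0: +1/(0!*1!*0!*2!*0!*0!) = 1/2
Σ = 1/2  ⇒  CG² = 1*1/2² = 1/4
CG = +√(1/4) = +0.500000

+√(1/4) ≈ +0.500000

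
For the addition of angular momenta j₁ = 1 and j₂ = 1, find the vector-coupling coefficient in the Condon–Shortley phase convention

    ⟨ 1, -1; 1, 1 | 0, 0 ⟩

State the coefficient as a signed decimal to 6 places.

+√(1/3) ≈ +0.577350

j₁+j₂−J=2  J+j₁−j₂=0  J−j₁+j₂=0  j₁+j₂+J+1=3
(j₁±m₁, j₂±m₂, J±M) = (0,2,2,0,0,0)
P² = 4/3
sum k=2..2:
  [2] +1/2 = 1/2
S = 1/2
C² = P²·S² = 1/3 ; C = +0.577350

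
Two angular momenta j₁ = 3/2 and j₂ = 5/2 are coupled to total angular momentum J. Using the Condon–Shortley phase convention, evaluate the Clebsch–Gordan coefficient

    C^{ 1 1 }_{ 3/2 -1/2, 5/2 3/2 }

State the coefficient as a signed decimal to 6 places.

triangle: 3!×0!×2!/6! = 12/720
(j±m)!: 1!×2!×4!×1!×2!×0! = 96
prefactor² = (2J+1)×Δ×N² = 24/5
  k=2: +1/(2!×1!×0!×2!×0!×0!) = 1/4
Σ = 1/4  ⇒  CG² = 24/5×1/4² = 3/10
CG = +√(3/10) = +0.547723

+0.547723  (= +√(3/10))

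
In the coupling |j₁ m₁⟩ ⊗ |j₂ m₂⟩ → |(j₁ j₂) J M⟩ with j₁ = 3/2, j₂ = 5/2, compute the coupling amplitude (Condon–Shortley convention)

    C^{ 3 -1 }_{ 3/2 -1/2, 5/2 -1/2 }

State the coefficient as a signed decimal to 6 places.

−√(1/60) ≈ -0.129099

triangle: 1!·2!·4!/8! = 48/40320
(j±m)!: 1!·2!·2!·3!·2!·4! = 1152
prefactor² = (2J+1)·Δ·N² = 48/5
  k=0: +1/(0!·1!·2!·2!·0!·2!) = 1/8
  k=1: −1/(1!·0!·1!·1!·1!·3!) = -1/6
Σ = -1/24  ⇒  CG² = 48/5·(-1/24)² = 1/60
CG = −√(1/60) = -0.129099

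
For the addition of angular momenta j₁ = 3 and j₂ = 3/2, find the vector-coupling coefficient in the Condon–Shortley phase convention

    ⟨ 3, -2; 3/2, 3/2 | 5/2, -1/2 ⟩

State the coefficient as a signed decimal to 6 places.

+0.654654

triangle: 2!*4!*1!/8! = 48/40320
(j±m)!: 1!*5!*3!*0!*2!*3! = 8640
prefactor² = (2J+1)*Δ*N² = 432/7
  k=2: +1/(2!*0!*3!*1!*1!*0!) = 1/12
Σ = 1/12  ⇒  CG² = 432/7*1/12² = 3/7
CG = +√(3/7) = +0.654654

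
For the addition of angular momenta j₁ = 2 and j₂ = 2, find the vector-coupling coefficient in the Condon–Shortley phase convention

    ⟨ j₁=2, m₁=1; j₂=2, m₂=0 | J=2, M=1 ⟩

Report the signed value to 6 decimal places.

triangle: 2!·2!·2!/7! = 8/5040
(j±m)!: 3!·1!·2!·2!·3!·1! = 144
prefactor² = (2J+1)·Δ·N² = 8/7
  k=0: +1/(0!·2!·1!·2!·1!·0!) = 1/4
  k=1: −1/(1!·1!·0!·1!·2!·1!) = -1/2
Σ = -1/4  ⇒  CG² = 8/7·(-1/4)² = 1/14
CG = −√(1/14) = -0.267261

-0.267261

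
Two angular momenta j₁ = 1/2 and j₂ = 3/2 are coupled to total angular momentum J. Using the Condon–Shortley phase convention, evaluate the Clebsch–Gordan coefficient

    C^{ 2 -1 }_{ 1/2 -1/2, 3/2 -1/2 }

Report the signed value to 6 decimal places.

+√(3/4) = +0.866025

j₁+j₂−J=0  J+j₁−j₂=1  J−j₁+j₂=3  j₁+j₂+J+1=5
(j₁±m₁, j₂±m₂, J±M) = (0,1,1,2,1,3)
P² = 3
sum k=0..0:
  [0] +1/2 = 1/2
S = 1/2
C² = P²·S² = 3/4 ; C = +0.866025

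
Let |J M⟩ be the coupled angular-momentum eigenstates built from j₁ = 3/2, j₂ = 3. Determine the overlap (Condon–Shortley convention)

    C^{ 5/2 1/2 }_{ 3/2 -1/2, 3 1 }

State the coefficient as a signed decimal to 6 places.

-0.119523  (= −√(1/70))

j₁+j₂−J=2  J+j₁−j₂=1  J−j₁+j₂=4  j₁+j₂+J+1=8
(j₁±m₁, j₂±m₂, J±M) = (1,2,4,2,3,2)
P² = 288/35
sum k=1..2:
  [1] −1/6 = -1/6
  [2] +1/8 = 1/8
S = -1/24
C² = P²·S² = 1/70 ; C = -0.119523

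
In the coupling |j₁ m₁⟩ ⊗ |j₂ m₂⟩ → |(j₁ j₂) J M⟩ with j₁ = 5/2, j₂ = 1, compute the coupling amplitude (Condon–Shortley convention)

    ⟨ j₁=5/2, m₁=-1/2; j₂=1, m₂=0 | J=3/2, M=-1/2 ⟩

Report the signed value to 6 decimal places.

-0.632456

triangle: 2!×3!×0!/6! = 12/720
(j±m)!: 2!×3!×1!×1!×1!×2! = 24
prefactor² = (2J+1)×Δ×N² = 8/5
  k=1: −1/(1!×1!×2!×0!×1!×0!) = -1/2
Σ = -1/2  ⇒  CG² = 8/5×(-1/2)² = 2/5
CG = −√(2/5) = -0.632456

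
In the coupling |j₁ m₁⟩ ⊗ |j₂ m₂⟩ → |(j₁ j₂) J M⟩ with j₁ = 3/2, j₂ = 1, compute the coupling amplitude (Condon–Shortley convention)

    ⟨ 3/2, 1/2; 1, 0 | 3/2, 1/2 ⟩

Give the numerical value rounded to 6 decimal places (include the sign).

+√(1/15) ≈ +0.258199

triangle: 1!×2!×1!/5! = 2/120
(j±m)!: 2!×1!×1!×1!×2!×1! = 4
prefactor² = (2J+1)×Δ×N² = 4/15
  k=0: +1/(0!×1!×1!×1!×1!×0!) = 1
  k=1: −1/(1!×0!×0!×0!×2!×1!) = -1/2
Σ = 1/2  ⇒  CG² = 4/15×1/2² = 1/15
CG = +√(1/15) = +0.258199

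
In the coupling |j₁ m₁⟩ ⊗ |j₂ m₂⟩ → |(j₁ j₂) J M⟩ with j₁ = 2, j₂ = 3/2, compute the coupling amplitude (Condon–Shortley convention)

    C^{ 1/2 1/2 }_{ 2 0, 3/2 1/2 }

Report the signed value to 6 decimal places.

+√(1/5) ≈ +0.447214

triangle: 3!×1!×0!/5! = 6/120
(j±m)!: 2!×2!×2!×1!×1!×0! = 8
prefactor² = (2J+1)×Δ×N² = 4/5
  k=2: +1/(2!×1!×0!×0!×1!×0!) = 1/2
Σ = 1/2  ⇒  CG² = 4/5×1/2² = 1/5
CG = +√(1/5) = +0.447214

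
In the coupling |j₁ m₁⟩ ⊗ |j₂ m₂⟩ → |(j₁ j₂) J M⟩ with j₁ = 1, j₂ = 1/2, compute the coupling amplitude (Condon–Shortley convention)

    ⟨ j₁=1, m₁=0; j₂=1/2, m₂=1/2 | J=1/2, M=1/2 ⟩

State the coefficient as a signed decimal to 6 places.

j₁+j₂−J=1  J+j₁−j₂=1  J−j₁+j₂=0  j₁+j₂+J+1=3
(j₁±m₁, j₂±m₂, J±M) = (1,1,1,0,1,0)
P² = 1/3
sum k=1..1:
  [1] −1/1 = -1
S = -1
C² = P²·S² = 1/3 ; C = -0.577350

-0.577350  (= −√(1/3))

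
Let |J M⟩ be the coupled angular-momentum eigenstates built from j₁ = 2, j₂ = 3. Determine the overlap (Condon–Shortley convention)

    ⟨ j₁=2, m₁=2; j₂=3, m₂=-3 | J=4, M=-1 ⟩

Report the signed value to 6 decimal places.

+√(3/70) = +0.207020

triangle: 1!·3!·5!/10! = 720/3628800
(j±m)!: 4!·0!·0!·6!·3!·5! = 12441600
prefactor² = (2J+1)·Δ·N² = 155520/7
  k=0: +1/(0!·1!·0!·0!·3!·5!) = 1/720
Σ = 1/720  ⇒  CG² = 155520/7·1/720² = 3/70
CG = +√(3/70) = +0.207020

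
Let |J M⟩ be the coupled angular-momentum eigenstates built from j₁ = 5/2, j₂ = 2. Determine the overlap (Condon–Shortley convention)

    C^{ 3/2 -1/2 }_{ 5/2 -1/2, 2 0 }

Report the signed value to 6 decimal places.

+0.239046

j₁+j₂−J=3  J+j₁−j₂=2  J−j₁+j₂=1  j₁+j₂+J+1=7
(j₁±m₁, j₂±m₂, J±M) = (2,3,2,2,1,2)
P² = 32/35
sum k=1..2:
  [1] −1/4 = -1/4
  [2] +1/2 = 1/2
S = 1/4
C² = P²·S² = 2/35 ; C = +0.239046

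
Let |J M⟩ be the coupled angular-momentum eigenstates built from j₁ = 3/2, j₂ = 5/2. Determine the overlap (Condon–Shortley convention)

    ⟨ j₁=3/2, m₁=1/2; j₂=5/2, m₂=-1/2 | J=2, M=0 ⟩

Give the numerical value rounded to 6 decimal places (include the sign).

triangle: 2!·1!·3!/7! = 12/5040
(j±m)!: 2!·1!·2!·3!·2!·2! = 96
prefactor² = (2J+1)·Δ·N² = 8/7
  k=0: +1/(0!·2!·1!·2!·0!·1!) = 1/4
  k=1: −1/(1!·1!·0!·1!·1!·2!) = -1/2
Σ = -1/4  ⇒  CG² = 8/7·(-1/4)² = 1/14
CG = −√(1/14) = -0.267261

-0.267261  (= −√(1/14))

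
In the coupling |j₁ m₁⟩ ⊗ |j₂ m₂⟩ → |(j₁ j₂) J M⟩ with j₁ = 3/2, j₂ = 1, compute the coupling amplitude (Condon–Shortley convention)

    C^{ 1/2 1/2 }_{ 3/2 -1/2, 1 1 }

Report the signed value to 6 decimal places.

+0.408248

triangle: 2!·1!·0!/4! = 2/24
(j±m)!: 1!·2!·2!·0!·1!·0! = 4
prefactor² = (2J+1)·Δ·N² = 2/3
  k=2: +1/(2!·0!·0!·0!·1!·0!) = 1/2
Σ = 1/2  ⇒  CG² = 2/3·1/2² = 1/6
CG = +√(1/6) = +0.408248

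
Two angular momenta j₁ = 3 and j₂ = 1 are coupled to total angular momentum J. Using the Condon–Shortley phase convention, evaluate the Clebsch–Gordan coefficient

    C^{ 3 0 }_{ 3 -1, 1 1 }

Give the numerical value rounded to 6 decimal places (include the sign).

√[7·1!5!1!/8! · 2!4!2!0!3!3!] = √(72)
  +(−1)^1/∏(1,0,3,1,2,0)! = -1/12  (running -1/12)
⟨..|..⟩ = √(72)·(-1/12) = -0.707107

−√(1/2) ≈ -0.707107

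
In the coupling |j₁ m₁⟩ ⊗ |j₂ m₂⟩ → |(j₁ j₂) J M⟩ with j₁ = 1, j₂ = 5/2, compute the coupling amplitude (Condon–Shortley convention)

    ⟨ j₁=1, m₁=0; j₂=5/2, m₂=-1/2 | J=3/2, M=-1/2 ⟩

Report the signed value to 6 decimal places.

√[4·2!0!3!/6! · 1!1!2!3!1!2!] = √(8/5)
  +(−1)^1/∏(1,1,0,1,0,2)! = -1/2  (running -1/2)
⟨..|..⟩ = √(8/5)·(-1/2) = -0.632456

−√(2/5) = -0.632456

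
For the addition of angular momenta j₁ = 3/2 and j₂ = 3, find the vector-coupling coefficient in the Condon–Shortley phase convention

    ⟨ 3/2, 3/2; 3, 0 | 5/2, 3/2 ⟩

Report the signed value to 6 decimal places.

+0.507093  (= +√(9/35))

√[6·2!1!4!/8! · 3!0!3!3!4!1!] = √(1296/35)
  +(−1)^0/∏(0,2,0,3,1,1)! = 1/12  (running 1/12)
⟨..|..⟩ = √(1296/35)·(1/12) = +0.507093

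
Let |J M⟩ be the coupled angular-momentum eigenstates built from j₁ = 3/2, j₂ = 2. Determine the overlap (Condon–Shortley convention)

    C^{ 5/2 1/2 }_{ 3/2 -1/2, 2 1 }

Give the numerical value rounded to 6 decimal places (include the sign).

−√(5/14) = -0.597614

√[6·1!2!3!/7! · 1!2!3!1!3!2!] = √(72/35)
  +(−1)^0/∏(0,1,2,3,0,0)! = 1/12  (running 1/12)
  +(−1)^1/∏(1,0,1,2,1,1)! = -1/2  (running -5/12)
⟨..|..⟩ = √(72/35)·(-5/12) = -0.597614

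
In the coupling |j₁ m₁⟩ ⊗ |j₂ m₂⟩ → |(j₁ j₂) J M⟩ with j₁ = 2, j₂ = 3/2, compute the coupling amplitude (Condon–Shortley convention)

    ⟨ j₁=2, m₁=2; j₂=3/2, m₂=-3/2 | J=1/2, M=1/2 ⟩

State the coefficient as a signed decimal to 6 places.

+√(2/5) = +0.632456

√[2·3!1!0!/5! · 4!0!0!3!1!0!] = √(72/5)
  +(−1)^0/∏(0,3,0,0,1,0)! = 1/6  (running 1/6)
⟨..|..⟩ = √(72/5)·(1/6) = +0.632456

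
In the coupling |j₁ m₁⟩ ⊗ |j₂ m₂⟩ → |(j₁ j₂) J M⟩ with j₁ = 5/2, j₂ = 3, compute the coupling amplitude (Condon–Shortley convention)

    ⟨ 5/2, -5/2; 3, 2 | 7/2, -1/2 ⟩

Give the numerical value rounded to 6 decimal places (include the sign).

j₁+j₂−J=2  J+j₁−j₂=3  J−j₁+j₂=4  j₁+j₂+J+1=10
(j₁±m₁, j₂±m₂, J±M) = (0,5,5,1,3,4)
P² = 9216/7
sum k=2..2:
  [2] +1/72 = 1/72
S = 1/72
C² = P²·S² = 16/63 ; C = +0.503953

+0.503953  (= +√(16/63))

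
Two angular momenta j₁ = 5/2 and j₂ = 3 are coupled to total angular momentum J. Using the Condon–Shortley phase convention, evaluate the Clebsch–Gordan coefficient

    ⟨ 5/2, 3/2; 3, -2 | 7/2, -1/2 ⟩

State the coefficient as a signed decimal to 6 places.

j₁+j₂−J=2  J+j₁−j₂=3  J−j₁+j₂=4  j₁+j₂+J+1=10
(j₁±m₁, j₂±m₂, J±M) = (4,1,1,5,3,4)
P² = 9216/35
sum k=0..1:
  [0] +1/24 = 1/24
  [1] −1/144 = -1/144
S = 5/144
C² = P²·S² = 20/63 ; C = +0.563436

+0.563436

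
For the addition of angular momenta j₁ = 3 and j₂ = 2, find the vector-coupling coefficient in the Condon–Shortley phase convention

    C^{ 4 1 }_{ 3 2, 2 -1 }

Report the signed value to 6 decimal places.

+√(7/20) ≈ +0.591608

√[9·1!5!3!/10! · 5!1!1!3!5!3!] = √(6480/7)
  +(−1)^0/∏(0,1,1,1,4,2)! = 1/48  (running 1/48)
  +(−1)^1/∏(1,0,0,0,5,3)! = -1/720  (running 7/360)
⟨..|..⟩ = √(6480/7)·(7/360) = +0.591608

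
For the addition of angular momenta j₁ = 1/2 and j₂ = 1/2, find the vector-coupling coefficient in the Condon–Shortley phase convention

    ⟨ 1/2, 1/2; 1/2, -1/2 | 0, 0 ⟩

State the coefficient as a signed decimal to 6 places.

j₁+j₂−J=1  J+j₁−j₂=0  J−j₁+j₂=0  j₁+j₂+J+1=2
(j₁±m₁, j₂±m₂, J±M) = (1,0,0,1,0,0)
P² = 1/2
sum k=0..0:
  [0] +1/1 = 1
S = 1
C² = P²·S² = 1/2 ; C = +0.707107

+√(1/2) ≈ +0.707107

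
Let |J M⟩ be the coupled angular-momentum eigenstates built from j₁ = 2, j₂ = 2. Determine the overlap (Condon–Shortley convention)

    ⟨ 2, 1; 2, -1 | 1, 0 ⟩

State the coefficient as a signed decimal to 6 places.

-0.316228

j₁+j₂−J=3  J+j₁−j₂=1  J−j₁+j₂=1  j₁+j₂+J+1=6
(j₁±m₁, j₂±m₂, J±M) = (3,1,1,3,1,1)
P² = 9/10
sum k=0..1:
  [0] +1/6 = 1/6
  [1] −1/2 = -1/2
S = -1/3
C² = P²·S² = 1/10 ; C = -0.316228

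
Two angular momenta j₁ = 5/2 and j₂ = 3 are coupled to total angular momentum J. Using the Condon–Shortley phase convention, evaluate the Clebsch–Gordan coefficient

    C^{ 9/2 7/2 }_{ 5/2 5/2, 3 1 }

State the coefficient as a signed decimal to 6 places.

triangle: 1!·4!·5!/11! = 2880/39916800
(j±m)!: 5!·0!·4!·2!·8!·1! = 232243200
prefactor² = (2J+1)·Δ·N² = 1843200/11
  k=0: +1/(0!·1!·0!·4!·4!·1!) = 1/576
Σ = 1/576  ⇒  CG² = 1843200/11·1/576² = 50/99
CG = +√(50/99) = +0.710669

+√(50/99) ≈ +0.710669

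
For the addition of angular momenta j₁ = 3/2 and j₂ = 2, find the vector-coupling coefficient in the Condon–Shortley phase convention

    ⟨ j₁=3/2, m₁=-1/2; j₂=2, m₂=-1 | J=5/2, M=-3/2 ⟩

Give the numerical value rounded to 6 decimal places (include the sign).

+0.169031  (= +√(1/35))

j₁+j₂−J=1  J+j₁−j₂=2  J−j₁+j₂=3  j₁+j₂+J+1=7
(j₁±m₁, j₂±m₂, J±M) = (1,2,1,3,1,4)
P² = 144/35
sum k=0..1:
  [0] +1/4 = 1/4
  [1] −1/6 = -1/6
S = 1/12
C² = P²·S² = 1/35 ; C = +0.169031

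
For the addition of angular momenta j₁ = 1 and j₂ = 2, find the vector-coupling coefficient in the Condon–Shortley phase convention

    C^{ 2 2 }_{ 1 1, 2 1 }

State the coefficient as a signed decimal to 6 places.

+√(1/3) ≈ +0.577350

triangle: 1!·1!·3!/6! = 6/720
(j±m)!: 2!·0!·3!·1!·4!·0! = 288
prefactor² = (2J+1)·Δ·N² = 12
  k=0: +1/(0!·1!·0!·3!·1!·0!) = 1/6
Σ = 1/6  ⇒  CG² = 12·1/6² = 1/3
CG = +√(1/3) = +0.577350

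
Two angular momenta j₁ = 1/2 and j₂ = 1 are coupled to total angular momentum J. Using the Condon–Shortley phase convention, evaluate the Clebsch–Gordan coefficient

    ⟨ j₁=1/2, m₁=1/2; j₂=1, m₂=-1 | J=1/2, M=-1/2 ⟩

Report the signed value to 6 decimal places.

+√(2/3) ≈ +0.816497

triangle: 1!*0!*1!/3! = 1/6
(j±m)!: 1!*0!*0!*2!*0!*1! = 2
prefactor² = (2J+1)*Δ*N² = 2/3
  k=0: +1/(0!*1!*0!*0!*0!*1!) = 1
Σ = 1  ⇒  CG² = 2/3*1² = 2/3
CG = +√(2/3) = +0.816497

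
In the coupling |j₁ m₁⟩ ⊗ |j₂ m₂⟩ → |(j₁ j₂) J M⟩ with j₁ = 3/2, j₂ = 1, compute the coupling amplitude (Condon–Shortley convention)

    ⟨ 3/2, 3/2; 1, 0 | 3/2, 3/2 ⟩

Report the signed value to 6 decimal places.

√[4·1!2!1!/5! · 3!0!1!1!3!0!] = √(12/5)
  +(−1)^0/∏(0,1,0,1,2,0)! = 1/2  (running 1/2)
⟨..|..⟩ = √(12/5)·(1/2) = +0.774597

+0.774597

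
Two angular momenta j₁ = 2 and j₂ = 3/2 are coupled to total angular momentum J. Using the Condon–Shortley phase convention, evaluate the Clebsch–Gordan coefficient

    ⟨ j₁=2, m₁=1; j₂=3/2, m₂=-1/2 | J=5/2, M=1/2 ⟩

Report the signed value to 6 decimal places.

triangle: 1!×3!×2!/7! = 12/5040
(j±m)!: 3!×1!×1!×2!×3!×2! = 144
prefactor² = (2J+1)×Δ×N² = 72/35
  k=0: +1/(0!×1!×1!×1!×2!×1!) = 1/2
  k=1: −1/(1!×0!×0!×0!×3!×2!) = -1/12
Σ = 5/12  ⇒  CG² = 72/35×5/12² = 5/14
CG = +√(5/14) = +0.597614

+0.597614  (= +√(5/14))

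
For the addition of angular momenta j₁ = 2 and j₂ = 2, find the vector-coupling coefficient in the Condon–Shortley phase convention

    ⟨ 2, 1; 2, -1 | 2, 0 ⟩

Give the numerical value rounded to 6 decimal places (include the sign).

+√(1/14) ≈ +0.267261

j₁+j₂−J=2  J+j₁−j₂=2  J−j₁+j₂=2  j₁+j₂+J+1=7
(j₁±m₁, j₂±m₂, J±M) = (3,1,1,3,2,2)
P² = 8/7
sum k=0..1:
  [0] +1/2 = 1/2
  [1] −1/4 = -1/4
S = 1/4
C² = P²·S² = 1/14 ; C = +0.267261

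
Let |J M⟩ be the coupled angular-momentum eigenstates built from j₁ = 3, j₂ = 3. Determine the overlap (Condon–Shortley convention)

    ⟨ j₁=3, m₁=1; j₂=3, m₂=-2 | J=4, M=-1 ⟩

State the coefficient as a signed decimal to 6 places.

+0.455842  (= +√(16/77))

j₁+j₂−J=2  J+j₁−j₂=4  J−j₁+j₂=4  j₁+j₂+J+1=11
(j₁±m₁, j₂±m₂, J±M) = (4,2,1,5,3,5)
P² = 82944/77
sum k=0..1:
  [0] +1/48 = 1/48
  [1] −1/144 = -1/144
S = 1/72
C² = P²·S² = 16/77 ; C = +0.455842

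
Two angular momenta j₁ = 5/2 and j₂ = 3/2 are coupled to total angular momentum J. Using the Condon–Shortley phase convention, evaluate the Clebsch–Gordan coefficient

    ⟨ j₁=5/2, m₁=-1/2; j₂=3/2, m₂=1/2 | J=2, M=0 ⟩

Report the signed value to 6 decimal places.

√[5·2!3!1!/7! · 2!3!2!1!2!2!] = √(8/7)
  +(−1)^1/∏(1,1,2,1,1,0)! = -1/2  (running -1/2)
  +(−1)^2/∏(2,0,1,0,2,1)! = 1/4  (running -1/4)
⟨..|..⟩ = √(8/7)·(-1/4) = -0.267261

-0.267261  (= −√(1/14))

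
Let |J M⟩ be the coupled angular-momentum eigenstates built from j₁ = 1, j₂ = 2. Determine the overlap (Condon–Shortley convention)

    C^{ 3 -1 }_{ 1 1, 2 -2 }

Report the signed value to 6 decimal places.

√[7·0!2!4!/7! · 2!0!0!4!2!4!] = √(768/5)
  +(−1)^0/∏(0,0,0,0,2,4)! = 1/48  (running 1/48)
⟨..|..⟩ = √(768/5)·(1/48) = +0.258199

+√(1/15) = +0.258199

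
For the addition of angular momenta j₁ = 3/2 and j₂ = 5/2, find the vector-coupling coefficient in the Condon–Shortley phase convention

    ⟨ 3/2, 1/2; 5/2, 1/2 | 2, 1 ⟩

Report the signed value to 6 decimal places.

-0.545545  (= −√(25/84))

triangle: 2!*1!*3!/7! = 12/5040
(j±m)!: 2!*1!*3!*2!*3!*1! = 144
prefactor² = (2J+1)*Δ*N² = 12/7
  k=0: +1/(0!*2!*1!*3!*0!*0!) = 1/12
  k=1: −1/(1!*1!*0!*2!*1!*1!) = -1/2
Σ = -5/12  ⇒  CG² = 12/7*(-5/12)² = 25/84
CG = −√(25/84) = -0.545545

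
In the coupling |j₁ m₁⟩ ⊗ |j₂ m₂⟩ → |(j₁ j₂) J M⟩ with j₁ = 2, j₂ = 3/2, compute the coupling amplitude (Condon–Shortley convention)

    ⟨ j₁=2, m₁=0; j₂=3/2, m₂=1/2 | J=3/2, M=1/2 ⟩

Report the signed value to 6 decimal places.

√[4·2!2!1!/6! · 2!2!2!1!2!1!] = √(16/45)
  +(−1)^1/∏(1,1,1,1,1,0)! = -1  (running -1)
  +(−1)^2/∏(2,0,0,0,2,1)! = 1/4  (running -3/4)
⟨..|..⟩ = √(16/45)·(-3/4) = -0.447214

−√(1/5) ≈ -0.447214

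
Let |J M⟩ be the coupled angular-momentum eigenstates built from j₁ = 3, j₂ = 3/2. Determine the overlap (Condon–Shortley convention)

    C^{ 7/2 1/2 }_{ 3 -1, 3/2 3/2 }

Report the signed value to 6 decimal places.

triangle: 1!*5!*2!/9! = 240/362880
(j±m)!: 2!*4!*3!*0!*4!*3! = 41472
prefactor² = (2J+1)*Δ*N² = 1536/7
  k=1: −1/(1!*0!*3!*2!*2!*0!) = -1/24
Σ = -1/24  ⇒  CG² = 1536/7*(-1/24)² = 8/21
CG = −√(8/21) = -0.617213

−√(8/21) ≈ -0.617213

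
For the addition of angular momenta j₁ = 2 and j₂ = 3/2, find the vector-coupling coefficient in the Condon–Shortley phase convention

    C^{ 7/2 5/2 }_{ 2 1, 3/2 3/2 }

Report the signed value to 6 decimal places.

√[8·0!4!3!/8! · 3!1!3!0!6!1!] = √(5184/7)
  +(−1)^0/∏(0,0,1,3,3,0)! = 1/36  (running 1/36)
⟨..|..⟩ = √(5184/7)·(1/36) = +0.755929

+√(4/7) = +0.755929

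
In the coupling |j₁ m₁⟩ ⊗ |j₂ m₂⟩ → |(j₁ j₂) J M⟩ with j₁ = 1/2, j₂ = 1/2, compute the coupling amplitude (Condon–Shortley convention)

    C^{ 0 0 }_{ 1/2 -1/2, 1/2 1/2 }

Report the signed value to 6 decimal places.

−√(1/2) ≈ -0.707107

√[1·1!0!0!/2! · 0!1!1!0!0!0!] = √(1/2)
  +(−1)^1/∏(1,0,0,0,0,0)! = -1  (running -1)
⟨..|..⟩ = √(1/2)·(-1) = -0.707107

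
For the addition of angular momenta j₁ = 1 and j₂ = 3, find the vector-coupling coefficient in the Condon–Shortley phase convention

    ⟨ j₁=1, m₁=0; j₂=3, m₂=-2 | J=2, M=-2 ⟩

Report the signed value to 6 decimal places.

√[5·2!0!4!/7! · 1!1!1!5!0!4!] = √(960/7)
  +(−1)^1/∏(1,1,0,0,0,4)! = -1/24  (running -1/24)
⟨..|..⟩ = √(960/7)·(-1/24) = -0.487950

-0.487950  (= −√(5/21))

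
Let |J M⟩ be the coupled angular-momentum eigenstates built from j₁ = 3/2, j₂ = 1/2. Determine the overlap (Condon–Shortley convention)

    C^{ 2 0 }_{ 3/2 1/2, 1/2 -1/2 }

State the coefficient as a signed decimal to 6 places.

+√(1/2) ≈ +0.707107

√[5·0!3!1!/5! · 2!1!0!1!2!2!] = √(2)
  +(−1)^0/∏(0,0,1,0,2,1)! = 1/2  (running 1/2)
⟨..|..⟩ = √(2)·(1/2) = +0.707107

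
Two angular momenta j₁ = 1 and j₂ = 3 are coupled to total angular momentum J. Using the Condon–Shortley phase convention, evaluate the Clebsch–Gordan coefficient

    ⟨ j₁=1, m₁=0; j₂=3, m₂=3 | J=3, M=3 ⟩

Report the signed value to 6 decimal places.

j₁+j₂−J=1  J+j₁−j₂=1  J−j₁+j₂=5  j₁+j₂+J+1=8
(j₁±m₁, j₂±m₂, J±M) = (1,1,6,0,6,0)
P² = 10800
sum k=1..1:
  [1] −1/120 = -1/120
S = -1/120
C² = P²·S² = 3/4 ; C = -0.866025

−√(3/4) = -0.866025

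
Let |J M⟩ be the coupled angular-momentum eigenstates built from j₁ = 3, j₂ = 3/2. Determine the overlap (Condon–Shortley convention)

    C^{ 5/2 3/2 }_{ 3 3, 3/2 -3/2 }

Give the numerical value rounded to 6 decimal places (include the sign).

triangle: 2!·4!·1!/8! = 48/40320
(j±m)!: 6!·0!·0!·3!·4!·1! = 103680
prefactor² = (2J+1)·Δ·N² = 5184/7
  k=0: +1/(0!·2!·0!·0!·4!·1!) = 1/48
Σ = 1/48  ⇒  CG² = 5184/7·1/48² = 9/28
CG = +√(9/28) = +0.566947

+√(9/28) = +0.566947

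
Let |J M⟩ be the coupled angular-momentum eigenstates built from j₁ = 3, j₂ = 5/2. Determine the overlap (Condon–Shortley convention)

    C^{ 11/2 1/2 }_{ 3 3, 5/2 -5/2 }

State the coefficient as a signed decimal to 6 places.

+√(1/462) = +0.046524

√[12·0!6!5!/12! · 6!0!0!5!6!5!] = √(1244160000/77)
  +(−1)^0/∏(0,0,0,0,6,5)! = 1/86400  (running 1/86400)
⟨..|..⟩ = √(1244160000/77)·(1/86400) = +0.046524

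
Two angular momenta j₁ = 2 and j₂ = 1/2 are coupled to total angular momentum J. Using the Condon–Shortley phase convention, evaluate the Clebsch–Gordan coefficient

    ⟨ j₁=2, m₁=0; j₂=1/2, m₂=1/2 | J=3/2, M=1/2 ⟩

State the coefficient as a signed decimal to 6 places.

j₁+j₂−J=1  J+j₁−j₂=3  J−j₁+j₂=0  j₁+j₂+J+1=5
(j₁±m₁, j₂±m₂, J±M) = (2,2,1,0,2,1)
P² = 8/5
sum k=1..1:
  [1] −1/2 = -1/2
S = -1/2
C² = P²·S² = 2/5 ; C = -0.632456

−√(2/5) ≈ -0.632456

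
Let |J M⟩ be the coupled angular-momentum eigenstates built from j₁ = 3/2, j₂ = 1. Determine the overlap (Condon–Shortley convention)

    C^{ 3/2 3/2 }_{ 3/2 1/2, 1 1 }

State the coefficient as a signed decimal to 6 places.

j₁+j₂−J=1  J+j₁−j₂=2  J−j₁+j₂=1  j₁+j₂+J+1=5
(j₁±m₁, j₂±m₂, J±M) = (2,1,2,0,3,0)
P² = 8/5
sum k=1..1:
  [1] −1/2 = -1/2
S = -1/2
C² = P²·S² = 2/5 ; C = -0.632456

−√(2/5) = -0.632456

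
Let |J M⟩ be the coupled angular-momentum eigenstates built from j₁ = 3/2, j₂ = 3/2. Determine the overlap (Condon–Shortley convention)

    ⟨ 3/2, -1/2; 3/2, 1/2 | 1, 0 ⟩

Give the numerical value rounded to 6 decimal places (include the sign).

−√(1/20) = -0.223607

√[3·2!1!1!/5! · 1!2!2!1!1!1!] = √(1/5)
  +(−1)^1/∏(1,1,1,1,0,0)! = -1  (running -1)
  +(−1)^2/∏(2,0,0,0,1,1)! = 1/2  (running -1/2)
⟨..|..⟩ = √(1/5)·(-1/2) = -0.223607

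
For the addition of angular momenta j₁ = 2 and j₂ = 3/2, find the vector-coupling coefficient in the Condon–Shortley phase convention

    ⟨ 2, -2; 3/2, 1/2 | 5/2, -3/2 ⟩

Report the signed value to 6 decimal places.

j₁+j₂−J=1  J+j₁−j₂=3  J−j₁+j₂=2  j₁+j₂+J+1=7
(j₁±m₁, j₂±m₂, J±M) = (0,4,2,1,1,4)
P² = 576/35
sum k=1..1:
  [1] −1/6 = -1/6
S = -1/6
C² = P²·S² = 16/35 ; C = -0.676123

-0.676123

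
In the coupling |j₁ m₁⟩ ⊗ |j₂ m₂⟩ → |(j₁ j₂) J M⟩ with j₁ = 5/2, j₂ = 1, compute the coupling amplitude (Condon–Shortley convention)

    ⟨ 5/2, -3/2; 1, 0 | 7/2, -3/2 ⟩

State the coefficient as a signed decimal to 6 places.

j₁+j₂−J=0  J+j₁−j₂=5  J−j₁+j₂=2  j₁+j₂+J+1=8
(j₁±m₁, j₂±m₂, J±M) = (1,4,1,1,2,5)
P² = 1920/7
sum k=0..0:
  [0] +1/24 = 1/24
S = 1/24
C² = P²·S² = 10/21 ; C = +0.690066

+√(10/21) = +0.690066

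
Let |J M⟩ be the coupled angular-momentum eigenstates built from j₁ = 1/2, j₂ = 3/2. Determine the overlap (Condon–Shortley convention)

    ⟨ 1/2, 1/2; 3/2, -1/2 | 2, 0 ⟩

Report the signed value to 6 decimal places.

+√(1/2) ≈ +0.707107

triangle: 0!*1!*3!/5! = 6/120
(j±m)!: 1!*0!*1!*2!*2!*2! = 8
prefactor² = (2J+1)*Δ*N² = 2
  k=0: +1/(0!*0!*0!*1!*1!*2!) = 1/2
Σ = 1/2  ⇒  CG² = 2*1/2² = 1/2
CG = +√(1/2) = +0.707107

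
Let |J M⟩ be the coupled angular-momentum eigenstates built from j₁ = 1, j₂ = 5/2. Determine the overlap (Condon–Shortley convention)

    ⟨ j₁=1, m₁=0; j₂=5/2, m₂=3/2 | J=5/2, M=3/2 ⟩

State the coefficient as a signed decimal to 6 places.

j₁+j₂−J=1  J+j₁−j₂=1  J−j₁+j₂=4  j₁+j₂+J+1=7
(j₁±m₁, j₂±m₂, J±M) = (1,1,4,1,4,1)
P² = 576/35
sum k=0..1:
  [0] +1/24 = 1/24
  [1] −1/6 = -1/6
S = -1/8
C² = P²·S² = 9/35 ; C = -0.507093

-0.507093  (= −√(9/35))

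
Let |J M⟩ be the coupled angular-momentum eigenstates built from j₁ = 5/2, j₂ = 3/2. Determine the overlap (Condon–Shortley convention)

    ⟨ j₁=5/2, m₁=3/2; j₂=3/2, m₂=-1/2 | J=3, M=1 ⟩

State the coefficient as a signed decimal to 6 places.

√[7·1!4!2!/8! · 4!1!1!2!4!2!] = √(96/5)
  +(−1)^0/∏(0,1,1,1,3,1)! = 1/6  (running 1/6)
  +(−1)^1/∏(1,0,0,0,4,2)! = -1/48  (running 7/48)
⟨..|..⟩ = √(96/5)·(7/48) = +0.639010

+0.639010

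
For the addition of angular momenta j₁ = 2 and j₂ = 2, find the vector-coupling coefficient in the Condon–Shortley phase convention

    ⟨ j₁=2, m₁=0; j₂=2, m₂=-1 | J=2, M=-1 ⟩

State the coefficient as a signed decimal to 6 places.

−√(1/14) ≈ -0.267261

j₁+j₂−J=2  J+j₁−j₂=2  J−j₁+j₂=2  j₁+j₂+J+1=7
(j₁±m₁, j₂±m₂, J±M) = (2,2,1,3,1,3)
P² = 8/7
sum k=0..1:
  [0] +1/4 = 1/4
  [1] −1/2 = -1/2
S = -1/4
C² = P²·S² = 1/14 ; C = -0.267261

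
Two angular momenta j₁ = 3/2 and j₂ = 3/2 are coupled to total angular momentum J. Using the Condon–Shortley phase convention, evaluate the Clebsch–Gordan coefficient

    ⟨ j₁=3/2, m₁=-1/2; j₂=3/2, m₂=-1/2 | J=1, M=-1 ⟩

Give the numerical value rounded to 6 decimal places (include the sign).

-0.632456

j₁+j₂−J=2  J+j₁−j₂=1  J−j₁+j₂=1  j₁+j₂+J+1=5
(j₁±m₁, j₂±m₂, J±M) = (1,2,1,2,0,2)
P² = 2/5
sum k=1..1:
  [1] −1/1 = -1
S = -1
C² = P²·S² = 2/5 ; C = -0.632456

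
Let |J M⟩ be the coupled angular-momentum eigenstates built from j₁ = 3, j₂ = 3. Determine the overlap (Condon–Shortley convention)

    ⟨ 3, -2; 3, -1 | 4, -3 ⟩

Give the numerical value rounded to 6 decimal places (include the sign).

√[9·2!4!4!/11! · 1!5!2!4!1!7!] = √(82944/11)
  +(−1)^1/∏(1,1,4,1,0,3)! = -1/144  (running -1/144)
  +(−1)^2/∏(2,0,3,0,1,4)! = 1/288  (running -1/288)
⟨..|..⟩ = √(82944/11)·(-1/288) = -0.301511

-0.301511  (= −√(1/11))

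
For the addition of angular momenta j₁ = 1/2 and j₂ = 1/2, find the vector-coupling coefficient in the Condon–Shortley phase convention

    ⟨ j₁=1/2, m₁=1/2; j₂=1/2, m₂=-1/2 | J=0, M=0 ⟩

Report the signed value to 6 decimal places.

√[1·1!0!0!/2! · 1!0!0!1!0!0!] = √(1/2)
  +(−1)^0/∏(0,1,0,0,0,0)! = 1  (running 1)
⟨..|..⟩ = √(1/2)·(1) = +0.707107

+0.707107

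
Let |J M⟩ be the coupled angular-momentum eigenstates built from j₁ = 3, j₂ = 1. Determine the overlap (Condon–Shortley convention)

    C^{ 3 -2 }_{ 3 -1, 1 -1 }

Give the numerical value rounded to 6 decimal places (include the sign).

+0.645497  (= +√(5/12))

√[7·1!5!1!/8! · 2!4!0!2!1!5!] = √(240)
  +(−1)^0/∏(0,1,4,0,1,1)! = 1/24  (running 1/24)
⟨..|..⟩ = √(240)·(1/24) = +0.645497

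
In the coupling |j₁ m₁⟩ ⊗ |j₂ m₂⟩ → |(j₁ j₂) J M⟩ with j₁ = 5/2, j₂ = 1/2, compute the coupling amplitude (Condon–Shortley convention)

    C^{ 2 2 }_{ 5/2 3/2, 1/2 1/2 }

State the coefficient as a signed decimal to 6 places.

√[5·1!4!0!/6! · 4!1!1!0!4!0!] = √(96)
  +(−1)^1/∏(1,0,0,0,4,0)! = -1/24  (running -1/24)
⟨..|..⟩ = √(96)·(-1/24) = -0.408248

-0.408248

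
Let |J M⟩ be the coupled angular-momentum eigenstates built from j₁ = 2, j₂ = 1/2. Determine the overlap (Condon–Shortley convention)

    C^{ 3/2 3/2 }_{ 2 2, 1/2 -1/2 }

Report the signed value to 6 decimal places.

+0.894427  (= +√(4/5))

√[4·1!3!0!/5! · 4!0!0!1!3!0!] = √(144/5)
  +(−1)^0/∏(0,1,0,0,3,0)! = 1/6  (running 1/6)
⟨..|..⟩ = √(144/5)·(1/6) = +0.894427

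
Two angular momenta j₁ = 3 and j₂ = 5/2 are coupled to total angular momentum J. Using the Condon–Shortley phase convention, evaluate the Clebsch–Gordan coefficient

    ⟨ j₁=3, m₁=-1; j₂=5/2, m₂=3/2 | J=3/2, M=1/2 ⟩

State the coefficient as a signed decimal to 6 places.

√[4·4!2!1!/8! · 2!4!4!1!2!1!] = √(384/35)
  +(−1)^3/∏(3,1,1,1,1,0)! = -1/6  (running -1/6)
  +(−1)^4/∏(4,0,0,0,2,1)! = 1/48  (running -7/48)
⟨..|..⟩ = √(384/35)·(-7/48) = -0.483046

-0.483046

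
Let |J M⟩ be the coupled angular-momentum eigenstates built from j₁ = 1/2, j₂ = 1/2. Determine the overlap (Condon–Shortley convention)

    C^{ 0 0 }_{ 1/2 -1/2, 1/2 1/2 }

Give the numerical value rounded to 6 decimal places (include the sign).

j₁+j₂−J=1  J+j₁−j₂=0  J−j₁+j₂=0  j₁+j₂+J+1=2
(j₁±m₁, j₂±m₂, J±M) = (0,1,1,0,0,0)
P² = 1/2
sum k=1..1:
  [1] −1/1 = -1
S = -1
C² = P²·S² = 1/2 ; C = -0.707107

-0.707107  (= −√(1/2))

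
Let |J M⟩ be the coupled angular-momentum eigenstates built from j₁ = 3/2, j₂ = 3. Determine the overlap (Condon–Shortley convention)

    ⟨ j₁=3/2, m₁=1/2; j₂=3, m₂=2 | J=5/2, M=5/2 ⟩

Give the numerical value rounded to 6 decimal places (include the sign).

√[6·2!1!4!/8! · 2!1!5!1!5!0!] = √(1440/7)
  +(−1)^1/∏(1,1,0,4,1,0)! = -1/24  (running -1/24)
⟨..|..⟩ = √(1440/7)·(-1/24) = -0.597614

-0.597614  (= −√(5/14))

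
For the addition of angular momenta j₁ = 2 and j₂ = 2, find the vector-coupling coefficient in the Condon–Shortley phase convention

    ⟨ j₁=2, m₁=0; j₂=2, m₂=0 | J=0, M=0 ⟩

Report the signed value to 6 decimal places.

j₁+j₂−J=4  J+j₁−j₂=0  J−j₁+j₂=0  j₁+j₂+J+1=5
(j₁±m₁, j₂±m₂, J±M) = (2,2,2,2,0,0)
P² = 16/5
sum k=2..2:
  [2] +1/4 = 1/4
S = 1/4
C² = P²·S² = 1/5 ; C = +0.447214

+0.447214  (= +√(1/5))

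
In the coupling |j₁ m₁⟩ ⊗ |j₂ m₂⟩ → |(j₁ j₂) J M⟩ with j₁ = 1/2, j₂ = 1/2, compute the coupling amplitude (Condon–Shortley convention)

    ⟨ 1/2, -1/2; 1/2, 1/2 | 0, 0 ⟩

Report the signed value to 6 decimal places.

-0.707107  (= −√(1/2))

√[1·1!0!0!/2! · 0!1!1!0!0!0!] = √(1/2)
  +(−1)^1/∏(1,0,0,0,0,0)! = -1  (running -1)
⟨..|..⟩ = √(1/2)·(-1) = -0.707107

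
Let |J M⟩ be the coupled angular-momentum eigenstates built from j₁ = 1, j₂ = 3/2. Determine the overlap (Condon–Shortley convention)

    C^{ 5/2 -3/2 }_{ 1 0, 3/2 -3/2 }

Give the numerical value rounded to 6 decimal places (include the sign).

+0.632456

j₁+j₂−J=0  J+j₁−j₂=2  J−j₁+j₂=3  j₁+j₂+J+1=6
(j₁±m₁, j₂±m₂, J±M) = (1,1,0,3,1,4)
P² = 72/5
sum k=0..0:
  [0] +1/6 = 1/6
S = 1/6
C² = P²·S² = 2/5 ; C = +0.632456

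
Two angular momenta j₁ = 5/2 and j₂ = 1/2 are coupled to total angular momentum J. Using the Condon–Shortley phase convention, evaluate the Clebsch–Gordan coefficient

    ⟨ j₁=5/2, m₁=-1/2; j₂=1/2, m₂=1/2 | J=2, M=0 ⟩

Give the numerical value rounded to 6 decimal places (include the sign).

−√(1/2) = -0.707107

triangle: 1!*4!*0!/6! = 24/720
(j±m)!: 2!*3!*1!*0!*2!*2! = 48
prefactor² = (2J+1)*Δ*N² = 8
  k=1: −1/(1!*0!*2!*0!*2!*0!) = -1/4
Σ = -1/4  ⇒  CG² = 8*(-1/4)² = 1/2
CG = −√(1/2) = -0.707107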